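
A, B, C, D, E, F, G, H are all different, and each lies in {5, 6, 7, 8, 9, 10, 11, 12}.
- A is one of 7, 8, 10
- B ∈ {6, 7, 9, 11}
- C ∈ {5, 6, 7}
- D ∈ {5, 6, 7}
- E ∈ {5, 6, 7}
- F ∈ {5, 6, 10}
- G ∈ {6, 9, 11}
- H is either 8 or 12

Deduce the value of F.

The 8 variables together cover exactly {5, 6, 7, 8, 9, 10, 11, 12} — 8 values for 8 variables — and 12 appears only in H's list, so H = 12.
The 7 still-open variables draw from only 7 values {5, 6, 7, 8, 9, 10, 11}, so each is used; only A can be 8, hence A = 8.
The 6 still-open variables draw from only 6 values {5, 6, 7, 9, 10, 11}, so each is used; only F can be 10, hence F = 10.

10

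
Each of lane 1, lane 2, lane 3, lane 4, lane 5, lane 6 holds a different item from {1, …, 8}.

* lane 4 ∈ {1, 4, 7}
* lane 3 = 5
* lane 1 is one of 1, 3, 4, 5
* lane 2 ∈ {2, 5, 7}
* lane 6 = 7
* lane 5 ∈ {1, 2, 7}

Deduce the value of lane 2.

lane 3's domain is down to {5}, so lane 3 = 5. Strike 5 from lane 1, lane 2.
That leaves lane 6 = 7. Strike 7 from lane 2, lane 4, lane 5.
So lane 2 = 2.

2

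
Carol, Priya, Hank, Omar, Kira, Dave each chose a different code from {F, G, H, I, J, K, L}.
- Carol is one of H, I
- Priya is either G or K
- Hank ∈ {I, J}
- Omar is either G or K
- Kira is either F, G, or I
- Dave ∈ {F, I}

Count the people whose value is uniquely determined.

2

The 6 variables together cover exactly {F, G, H, I, J, K} — 6 values for 6 variables — and H appears only in Carol's list, so Carol = H.
Among the 5 still-open variables, J fits only Hank (and all 5 values in {F, G, I, J, K} must be used), so Hank = J.
Priya and Omar between them cover only {G, K} — a naked pair. Remove those values from Kira.
Determined: Carol=H, Hank=J. The other people each still have more than one consistent value. That makes 2.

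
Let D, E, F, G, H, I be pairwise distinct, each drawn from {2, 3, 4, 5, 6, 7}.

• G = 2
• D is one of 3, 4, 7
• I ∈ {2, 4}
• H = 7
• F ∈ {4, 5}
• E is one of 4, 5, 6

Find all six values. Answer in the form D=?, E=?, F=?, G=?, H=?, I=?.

D=3, E=6, F=5, G=2, H=7, I=4

G's domain is down to {2}, so G = 2. So I can't be 2.
That leaves H = 7. So D can't be 7.
That leaves I = 4. Remove 4 from D, E, F.
D's domain is down to {3}, so D = 3.
That leaves F = 5. Eliminate 5 elsewhere: E.
E has just one choice, so E = 6.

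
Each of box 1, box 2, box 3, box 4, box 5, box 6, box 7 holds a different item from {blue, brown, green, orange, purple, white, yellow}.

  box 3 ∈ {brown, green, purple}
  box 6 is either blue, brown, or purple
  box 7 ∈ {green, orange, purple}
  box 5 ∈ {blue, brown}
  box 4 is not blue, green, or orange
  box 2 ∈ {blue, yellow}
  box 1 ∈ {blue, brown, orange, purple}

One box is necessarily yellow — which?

Among the 7 variables, white fits only box 4 (and all 7 values in {blue, brown, green, orange, purple, white, yellow} must be used), so box 4 = white.
The 6 still-open variables draw from only 6 values {blue, brown, green, orange, purple, yellow}, so each is used; only box 2 can be yellow, hence box 2 = yellow.

box 2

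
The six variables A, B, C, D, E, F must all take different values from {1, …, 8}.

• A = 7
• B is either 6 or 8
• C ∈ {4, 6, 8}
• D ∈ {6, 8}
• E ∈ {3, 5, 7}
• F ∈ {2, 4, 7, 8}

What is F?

2

A has just one choice, so A = 7. So E, F can't be 7.
The 2 variables B and D are confined to {6, 8}, which locks those values in; drop them from C, F.
C must be 4 (only option left). Strike 4 from F.
So F = 2.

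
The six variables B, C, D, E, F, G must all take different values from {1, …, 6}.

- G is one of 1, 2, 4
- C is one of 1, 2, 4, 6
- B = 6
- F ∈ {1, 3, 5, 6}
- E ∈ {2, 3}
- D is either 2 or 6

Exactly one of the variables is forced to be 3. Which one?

B's domain is down to {6}, so B = 6. So C, D, F can't be 6.
That leaves D = 2. Eliminate 2 elsewhere: C, E, G.
So 3 goes to E.

E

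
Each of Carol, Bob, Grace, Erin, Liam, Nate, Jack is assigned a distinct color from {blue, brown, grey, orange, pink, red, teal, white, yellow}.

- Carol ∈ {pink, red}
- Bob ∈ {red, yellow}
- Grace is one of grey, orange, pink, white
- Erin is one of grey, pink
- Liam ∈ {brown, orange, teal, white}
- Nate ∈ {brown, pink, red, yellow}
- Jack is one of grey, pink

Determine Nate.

brown

The 2 variables Erin and Jack are confined to {grey, pink}, which locks those values in; drop them from Carol, Grace, Nate.
Carol's domain is down to {red}, so Carol = red. So Bob, Nate can't be red.
That leaves Bob = yellow. Remove yellow from Nate.
So Nate = brown.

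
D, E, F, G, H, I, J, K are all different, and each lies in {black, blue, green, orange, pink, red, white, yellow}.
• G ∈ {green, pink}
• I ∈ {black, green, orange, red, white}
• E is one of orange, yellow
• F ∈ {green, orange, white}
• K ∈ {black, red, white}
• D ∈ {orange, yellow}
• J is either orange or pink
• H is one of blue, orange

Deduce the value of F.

The 8 variables draw from only 8 values {black, blue, green, orange, pink, red, white, yellow}, so each is used; only H can be blue, hence H = blue.
D and E share exactly the 2 values {orange, yellow}; by pigeonhole those values go to them, so strike orange, yellow from F, I, J.
J's domain is down to {pink}, so J = pink. So G can't be pink.
That leaves G = green. Remove green from F, I.
So F = white.

white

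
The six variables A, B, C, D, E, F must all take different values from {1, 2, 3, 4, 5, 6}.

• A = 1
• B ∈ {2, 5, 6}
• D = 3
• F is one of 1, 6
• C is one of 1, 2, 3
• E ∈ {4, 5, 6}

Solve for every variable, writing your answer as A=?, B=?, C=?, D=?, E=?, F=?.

A must be 1 (only option left). Strike 1 from C, F.
D must be 3 (only option left). Remove 3 from C.
F must be 6 (only option left). Remove 6 from B, E.
That leaves C = 2. Strike 2 from B.
That leaves B = 5. Strike 5 from E.
E must be 4 (only option left).

A=1, B=5, C=2, D=3, E=4, F=6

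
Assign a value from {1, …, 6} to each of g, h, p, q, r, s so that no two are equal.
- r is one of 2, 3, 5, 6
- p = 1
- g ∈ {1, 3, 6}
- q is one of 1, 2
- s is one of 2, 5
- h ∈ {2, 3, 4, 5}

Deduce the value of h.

p must be 1 (only option left). Remove 1 from g, q.
q has just one choice, so q = 2. Strike 2 from h, r, s.
s's domain is down to {5}, so s = 5. Eliminate 5 elsewhere: h, r.
Among the 3 still-open variables, 4 fits only h (and all 3 values in {3, 4, 6} must be used), so h = 4.

4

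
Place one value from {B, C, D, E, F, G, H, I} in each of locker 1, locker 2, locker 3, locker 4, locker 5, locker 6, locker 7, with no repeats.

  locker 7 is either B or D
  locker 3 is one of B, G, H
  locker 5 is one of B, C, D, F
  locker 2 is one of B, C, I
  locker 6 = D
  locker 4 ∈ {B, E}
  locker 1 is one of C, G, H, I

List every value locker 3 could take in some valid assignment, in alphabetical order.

G, H

locker 6 has just one choice, so locker 6 = D. Strike D from locker 5, locker 7.
locker 7 must be B (only option left). Eliminate B elsewhere: locker 2, locker 3, locker 4, locker 5.
locker 4 has just one choice, so locker 4 = E.
No further eliminations apply; locker 3 can still be any of G, H.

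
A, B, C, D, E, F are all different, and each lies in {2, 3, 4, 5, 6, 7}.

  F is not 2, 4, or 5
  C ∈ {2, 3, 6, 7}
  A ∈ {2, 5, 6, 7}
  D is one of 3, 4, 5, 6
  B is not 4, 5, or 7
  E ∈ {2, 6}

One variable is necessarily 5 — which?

The 6 variables together cover exactly {2, 3, 4, 5, 6, 7} — 6 values for 6 variables — and 4 appears only in D's list, so D = 4.
Among the 5 still-open variables, 5 fits only A (and all 5 values in {2, 3, 5, 6, 7} must be used), so A = 5.

A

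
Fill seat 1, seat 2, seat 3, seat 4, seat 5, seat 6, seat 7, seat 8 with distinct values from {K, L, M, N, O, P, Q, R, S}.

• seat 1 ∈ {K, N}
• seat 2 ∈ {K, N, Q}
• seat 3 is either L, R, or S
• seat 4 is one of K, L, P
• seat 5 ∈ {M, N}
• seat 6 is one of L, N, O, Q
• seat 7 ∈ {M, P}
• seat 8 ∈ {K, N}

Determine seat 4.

L

seat 1 and seat 8 between them cover only {K, N} — a naked pair. Remove those values from seat 2, seat 4, seat 5, seat 6.
seat 2 must be Q (only option left). Strike Q from seat 6.
seat 5 must be M (only option left). Eliminate M elsewhere: seat 7.
seat 7 must be P (only option left). Eliminate P elsewhere: seat 4.
So seat 4 = L.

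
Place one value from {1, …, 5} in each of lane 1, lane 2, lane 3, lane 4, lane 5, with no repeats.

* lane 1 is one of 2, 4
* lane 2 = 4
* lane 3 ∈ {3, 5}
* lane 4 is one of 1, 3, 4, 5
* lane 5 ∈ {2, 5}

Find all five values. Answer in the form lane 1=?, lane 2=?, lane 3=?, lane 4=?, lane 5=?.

lane 2's domain is down to {4}, so lane 2 = 4. Eliminate 4 elsewhere: lane 1, lane 4.
lane 1 has just one choice, so lane 1 = 2. Remove 2 from lane 5.
lane 5's domain is down to {5}, so lane 5 = 5. So lane 3, lane 4 can't be 5.
lane 3 must be 3 (only option left). Strike 3 from lane 4.
lane 4's domain is down to {1}, so lane 4 = 1.

lane 1=2, lane 2=4, lane 3=3, lane 4=1, lane 5=5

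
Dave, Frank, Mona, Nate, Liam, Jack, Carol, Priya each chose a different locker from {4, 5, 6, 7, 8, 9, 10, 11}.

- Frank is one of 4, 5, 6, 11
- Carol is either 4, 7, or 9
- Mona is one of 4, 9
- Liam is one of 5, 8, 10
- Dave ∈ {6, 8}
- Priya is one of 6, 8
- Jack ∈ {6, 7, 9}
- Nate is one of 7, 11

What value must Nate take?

11

The 8 variables draw from only 8 values {4, 5, 6, 7, 8, 9, 10, 11}, so each is used; only Liam can be 10, hence Liam = 10.
The 7 still-open variables together cover exactly {4, 5, 6, 7, 8, 9, 11} — 7 values for 7 variables — and 5 appears only in Frank's list, so Frank = 5.
Among the 6 still-open variables, 11 fits only Nate (and all 6 values in {4, 6, 7, 8, 9, 11} must be used), so Nate = 11.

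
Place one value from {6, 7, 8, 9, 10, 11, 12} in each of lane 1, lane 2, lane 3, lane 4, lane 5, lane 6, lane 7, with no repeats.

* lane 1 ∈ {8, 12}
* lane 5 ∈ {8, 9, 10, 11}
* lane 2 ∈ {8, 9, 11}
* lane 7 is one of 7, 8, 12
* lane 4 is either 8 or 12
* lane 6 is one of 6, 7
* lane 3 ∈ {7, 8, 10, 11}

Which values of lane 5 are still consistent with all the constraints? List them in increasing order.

The 7 variables together cover exactly {6, 7, 8, 9, 10, 11, 12} — 7 values for 7 variables — and 6 appears only in lane 6's list, so lane 6 = 6.
The 2 variables lane 1 and lane 4 are confined to {8, 12}, which locks those values in; drop them from lane 2, lane 3, lane 5, lane 7.
lane 7's domain is down to {7}, so lane 7 = 7. Eliminate 7 elsewhere: lane 3.
No further eliminations apply; lane 5 can still be any of 9, 10, 11.

9, 10, 11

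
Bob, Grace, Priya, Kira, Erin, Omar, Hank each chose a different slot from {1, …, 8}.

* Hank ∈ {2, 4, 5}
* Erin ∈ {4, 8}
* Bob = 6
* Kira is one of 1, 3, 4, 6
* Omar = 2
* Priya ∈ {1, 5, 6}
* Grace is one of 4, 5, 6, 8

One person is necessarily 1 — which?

Priya

Bob must be 6 (only option left). So Grace, Priya, Kira can't be 6.
Omar must be 2 (only option left). So Hank can't be 2.
The 5 still-open variables together cover exactly {1, 3, 4, 5, 8} — 5 values for 5 variables — and 3 appears only in Kira's list, so Kira = 3.
The 4 still-open variables together cover exactly {1, 4, 5, 8} — 4 values for 4 variables — and 1 appears only in Priya's list, so Priya = 1.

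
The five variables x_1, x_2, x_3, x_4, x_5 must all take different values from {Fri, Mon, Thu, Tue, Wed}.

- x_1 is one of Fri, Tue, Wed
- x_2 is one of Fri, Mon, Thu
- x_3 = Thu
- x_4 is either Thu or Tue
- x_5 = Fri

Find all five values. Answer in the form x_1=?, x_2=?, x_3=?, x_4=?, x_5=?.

x_1=Wed, x_2=Mon, x_3=Thu, x_4=Tue, x_5=Fri

x_3's domain is down to {Thu}, so x_3 = Thu. Remove Thu from x_2, x_4.
x_4 has just one choice, so x_4 = Tue. Strike Tue from x_1.
x_5 must be Fri (only option left). Strike Fri from x_1, x_2.
That leaves x_1 = Wed.
That leaves x_2 = Mon.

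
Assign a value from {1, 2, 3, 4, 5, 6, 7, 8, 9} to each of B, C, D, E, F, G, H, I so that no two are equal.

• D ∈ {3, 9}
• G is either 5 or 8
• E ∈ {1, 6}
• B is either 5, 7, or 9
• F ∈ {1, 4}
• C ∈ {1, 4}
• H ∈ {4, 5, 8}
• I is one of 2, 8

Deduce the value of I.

C and F share exactly the 2 values {1, 4}; by pigeonhole those values go to them, so strike 1, 4 from E, H.
E's domain is down to {6}, so E = 6.
G and H between them cover only {5, 8} — a naked pair. Remove those values from B, I.
So I = 2.

2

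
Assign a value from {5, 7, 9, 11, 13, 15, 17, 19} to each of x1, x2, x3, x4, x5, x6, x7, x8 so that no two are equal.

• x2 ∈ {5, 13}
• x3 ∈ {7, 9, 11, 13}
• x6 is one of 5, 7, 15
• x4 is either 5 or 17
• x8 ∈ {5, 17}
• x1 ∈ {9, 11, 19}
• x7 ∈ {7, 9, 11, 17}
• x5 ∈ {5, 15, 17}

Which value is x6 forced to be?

Among the 8 variables, 19 fits only x1 (and all 8 values in {5, 7, 9, 11, 13, 15, 17, 19} must be used), so x1 = 19.
x4 and x8 share exactly the 2 values {5, 17}; by pigeonhole those values go to them, so strike 5, 17 from x2, x5, x6, x7.
x2 has just one choice, so x2 = 13. Strike 13 from x3.
x5 must be 15 (only option left). Strike 15 from x6.
So x6 = 7.

7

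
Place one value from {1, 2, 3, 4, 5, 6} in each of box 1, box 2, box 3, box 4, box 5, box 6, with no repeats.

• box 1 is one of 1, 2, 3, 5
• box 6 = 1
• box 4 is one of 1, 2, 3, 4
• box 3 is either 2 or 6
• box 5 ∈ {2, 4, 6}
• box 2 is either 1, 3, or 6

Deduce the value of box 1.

5

box 6 must be 1 (only option left). Remove 1 from box 1, box 2, box 4.
The 5 still-open variables together cover exactly {2, 3, 4, 5, 6} — 5 values for 5 variables — and 5 appears only in box 1's list, so box 1 = 5.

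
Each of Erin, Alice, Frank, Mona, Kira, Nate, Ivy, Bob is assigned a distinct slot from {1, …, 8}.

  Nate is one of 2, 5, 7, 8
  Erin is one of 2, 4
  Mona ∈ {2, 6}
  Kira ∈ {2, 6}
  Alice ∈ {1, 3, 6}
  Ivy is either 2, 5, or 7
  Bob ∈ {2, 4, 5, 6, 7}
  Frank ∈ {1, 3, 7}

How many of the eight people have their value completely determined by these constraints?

2

Among the 8 variables, 8 fits only Nate (and all 8 values in {1, 2, 3, 4, 5, 6, 7, 8} must be used), so Nate = 8.
The 2 variables Mona and Kira are confined to {2, 6}, which locks those values in; drop them from Erin, Alice, Ivy, Bob.
That leaves Erin = 4. Strike 4 from Bob.
Ivy and Bob share exactly the 2 values {5, 7}; by pigeonhole those values go to them, so strike 5, 7 from Frank.
Determined: Erin=4, Nate=8. The other people each still have more than one consistent value. That makes 2.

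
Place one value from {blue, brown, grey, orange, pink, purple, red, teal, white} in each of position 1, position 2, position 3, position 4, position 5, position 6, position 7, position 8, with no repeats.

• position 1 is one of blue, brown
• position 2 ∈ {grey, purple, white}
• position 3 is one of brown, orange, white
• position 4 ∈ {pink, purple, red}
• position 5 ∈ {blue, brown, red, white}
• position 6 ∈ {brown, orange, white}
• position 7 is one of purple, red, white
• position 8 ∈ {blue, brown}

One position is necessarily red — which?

position 5

The 8 variables together cover exactly {blue, brown, grey, orange, pink, purple, red, white} — 8 values for 8 variables — and grey appears only in position 2's list, so position 2 = grey.
Among the 7 still-open variables, pink fits only position 4 (and all 7 values in {blue, brown, orange, pink, purple, red, white} must be used), so position 4 = pink.
The 6 still-open variables together cover exactly {blue, brown, orange, purple, red, white} — 6 values for 6 variables — and purple appears only in position 7's list, so position 7 = purple.
The 5 still-open variables together cover exactly {blue, brown, orange, red, white} — 5 values for 5 variables — and red appears only in position 5's list, so position 5 = red.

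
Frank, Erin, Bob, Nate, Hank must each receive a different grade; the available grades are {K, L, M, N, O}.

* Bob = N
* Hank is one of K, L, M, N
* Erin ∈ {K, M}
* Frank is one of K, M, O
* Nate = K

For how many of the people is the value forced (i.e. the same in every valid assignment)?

5

Bob's domain is down to {N}, so Bob = N. Remove N from Hank.
Nate has just one choice, so Nate = K. So Frank, Erin, Hank can't be K.
Erin's domain is down to {M}, so Erin = M. Eliminate M elsewhere: Frank, Hank.
Hank must be L (only option left).
Frank's domain is down to {O}, so Frank = O.
Every person is fixed: Frank=O, Erin=M, Bob=N, Nate=K, Hank=L. That makes 5.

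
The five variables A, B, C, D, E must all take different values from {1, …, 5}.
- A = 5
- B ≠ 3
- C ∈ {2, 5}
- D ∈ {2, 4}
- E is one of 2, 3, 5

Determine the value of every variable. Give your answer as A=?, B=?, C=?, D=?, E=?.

A=5, B=1, C=2, D=4, E=3

A's domain is down to {5}, so A = 5. Remove 5 from B, C, E.
C has just one choice, so C = 2. So B, D, E can't be 2.
D's domain is down to {4}, so D = 4. Eliminate 4 elsewhere: B.
E must be 3 (only option left).
B has just one choice, so B = 1.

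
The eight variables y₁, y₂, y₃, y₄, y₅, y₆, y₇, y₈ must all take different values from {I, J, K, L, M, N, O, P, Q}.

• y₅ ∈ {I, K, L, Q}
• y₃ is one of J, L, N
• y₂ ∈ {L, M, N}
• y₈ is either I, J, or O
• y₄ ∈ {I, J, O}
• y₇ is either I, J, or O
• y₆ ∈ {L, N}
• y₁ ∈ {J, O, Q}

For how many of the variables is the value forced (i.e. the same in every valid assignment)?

3

The 8 variables draw from only 8 values {I, J, K, L, M, N, O, Q}, so each is used; only y₅ can be K, hence y₅ = K.
The 7 still-open variables together cover exactly {I, J, L, M, N, O, Q} — 7 values for 7 variables — and M appears only in y₂'s list, so y₂ = M.
The 6 still-open variables together cover exactly {I, J, L, N, O, Q} — 6 values for 6 variables — and Q appears only in y₁'s list, so y₁ = Q.
The 3 variables y₄, y₇, y₈ are confined to {I, J, O}, which locks those values in; drop them from y₃.
Determined: y₁=Q, y₂=M, y₅=K. The other variables each still have more than one consistent value. That makes 3.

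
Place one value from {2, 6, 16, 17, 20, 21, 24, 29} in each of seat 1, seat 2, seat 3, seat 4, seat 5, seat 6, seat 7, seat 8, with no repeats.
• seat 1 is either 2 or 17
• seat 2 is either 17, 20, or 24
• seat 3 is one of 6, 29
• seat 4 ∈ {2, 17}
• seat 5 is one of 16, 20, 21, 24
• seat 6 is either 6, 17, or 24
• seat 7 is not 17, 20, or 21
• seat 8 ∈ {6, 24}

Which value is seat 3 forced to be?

The 8 variables together cover exactly {2, 6, 16, 17, 20, 21, 24, 29} — 8 values for 8 variables — and 21 appears only in seat 5's list, so seat 5 = 21.
The 7 still-open variables together cover exactly {2, 6, 16, 17, 20, 24, 29} — 7 values for 7 variables — and 16 appears only in seat 7's list, so seat 7 = 16.
Among the 6 still-open variables, 20 fits only seat 2 (and all 6 values in {2, 6, 17, 20, 24, 29} must be used), so seat 2 = 20.
The 5 still-open variables together cover exactly {2, 6, 17, 24, 29} — 5 values for 5 variables — and 29 appears only in seat 3's list, so seat 3 = 29.

29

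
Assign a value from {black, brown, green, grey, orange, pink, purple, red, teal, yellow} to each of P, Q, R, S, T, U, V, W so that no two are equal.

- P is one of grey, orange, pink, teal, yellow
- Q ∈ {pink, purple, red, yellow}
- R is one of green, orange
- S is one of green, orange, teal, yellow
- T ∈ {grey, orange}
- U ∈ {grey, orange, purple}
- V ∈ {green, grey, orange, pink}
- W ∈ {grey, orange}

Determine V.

The 8 variables draw from only 8 values {green, grey, orange, pink, purple, red, teal, yellow}, so each is used; only Q can be red, hence Q = red.
The 7 still-open variables draw from only 7 values {green, grey, orange, pink, purple, teal, yellow}, so each is used; only U can be purple, hence U = purple.
T and W between them cover only {grey, orange} — a naked pair. Remove those values from P, R, S, V.
That leaves R = green. Eliminate green elsewhere: S, V.
So V = pink.

pink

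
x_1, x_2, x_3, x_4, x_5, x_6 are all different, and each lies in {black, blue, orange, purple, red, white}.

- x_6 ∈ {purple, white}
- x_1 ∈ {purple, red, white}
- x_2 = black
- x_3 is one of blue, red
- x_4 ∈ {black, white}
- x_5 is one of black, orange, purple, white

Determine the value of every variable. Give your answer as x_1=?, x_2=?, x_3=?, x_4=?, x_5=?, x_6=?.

x_2 has just one choice, so x_2 = black. Eliminate black elsewhere: x_4, x_5.
x_4 must be white (only option left). Remove white from x_1, x_5, x_6.
x_6's domain is down to {purple}, so x_6 = purple. Eliminate purple elsewhere: x_1, x_5.
x_1 has just one choice, so x_1 = red. Strike red from x_3.
That leaves x_3 = blue.
That leaves x_5 = orange.

x_1=red, x_2=black, x_3=blue, x_4=white, x_5=orange, x_6=purple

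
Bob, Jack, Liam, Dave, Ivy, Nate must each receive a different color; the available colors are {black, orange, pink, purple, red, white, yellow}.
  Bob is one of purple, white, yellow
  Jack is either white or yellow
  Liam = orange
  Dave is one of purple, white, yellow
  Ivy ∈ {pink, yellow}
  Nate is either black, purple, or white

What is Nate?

Liam's domain is down to {orange}, so Liam = orange.
Among the 5 still-open variables, black fits only Nate (and all 5 values in {black, pink, purple, white, yellow} must be used), so Nate = black.

black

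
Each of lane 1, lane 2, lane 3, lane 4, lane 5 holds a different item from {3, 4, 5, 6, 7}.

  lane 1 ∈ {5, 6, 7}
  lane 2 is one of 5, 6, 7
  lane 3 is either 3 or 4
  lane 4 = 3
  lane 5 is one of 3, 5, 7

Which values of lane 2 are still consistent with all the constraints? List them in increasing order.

lane 4 must be 3 (only option left). Eliminate 3 elsewhere: lane 3, lane 5.
lane 3 has just one choice, so lane 3 = 4.
No further eliminations apply; lane 2 can still be any of 5, 6, 7.

5, 6, 7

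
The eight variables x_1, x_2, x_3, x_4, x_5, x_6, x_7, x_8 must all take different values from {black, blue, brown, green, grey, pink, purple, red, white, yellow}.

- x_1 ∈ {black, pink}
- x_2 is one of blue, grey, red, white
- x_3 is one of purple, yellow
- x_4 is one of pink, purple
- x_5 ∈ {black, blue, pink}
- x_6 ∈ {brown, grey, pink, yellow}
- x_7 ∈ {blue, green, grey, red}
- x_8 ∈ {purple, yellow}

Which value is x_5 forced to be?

blue

The 2 variables x_3 and x_8 are confined to {purple, yellow}, which locks those values in; drop them from x_4, x_6.
x_4 must be pink (only option left). Eliminate pink elsewhere: x_1, x_5, x_6.
x_1 has just one choice, so x_1 = black. So x_5 can't be black.
So x_5 = blue.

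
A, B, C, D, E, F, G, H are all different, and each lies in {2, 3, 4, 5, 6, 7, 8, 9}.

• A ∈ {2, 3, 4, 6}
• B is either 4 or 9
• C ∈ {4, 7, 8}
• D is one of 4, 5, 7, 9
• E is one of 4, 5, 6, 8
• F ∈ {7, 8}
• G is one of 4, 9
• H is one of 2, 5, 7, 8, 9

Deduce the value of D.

5

Among the 8 variables, 3 fits only A (and all 8 values in {2, 3, 4, 5, 6, 7, 8, 9} must be used), so A = 3.
The 7 still-open variables together cover exactly {2, 4, 5, 6, 7, 8, 9} — 7 values for 7 variables — and 2 appears only in H's list, so H = 2.
The 6 still-open variables together cover exactly {4, 5, 6, 7, 8, 9} — 6 values for 6 variables — and 6 appears only in E's list, so E = 6.
The 5 still-open variables draw from only 5 values {4, 5, 7, 8, 9}, so each is used; only D can be 5, hence D = 5.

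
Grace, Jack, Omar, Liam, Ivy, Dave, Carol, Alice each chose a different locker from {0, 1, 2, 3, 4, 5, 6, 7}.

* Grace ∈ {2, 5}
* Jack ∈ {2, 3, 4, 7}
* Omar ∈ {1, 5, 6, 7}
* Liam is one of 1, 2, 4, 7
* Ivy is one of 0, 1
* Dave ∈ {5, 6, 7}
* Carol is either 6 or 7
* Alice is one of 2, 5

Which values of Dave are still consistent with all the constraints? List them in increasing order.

6, 7

Among the 8 variables, 0 fits only Ivy (and all 8 values in {0, 1, 2, 3, 4, 5, 6, 7} must be used), so Ivy = 0.
The 7 still-open variables together cover exactly {1, 2, 3, 4, 5, 6, 7} — 7 values for 7 variables — and 3 appears only in Jack's list, so Jack = 3.
Among the 6 still-open variables, 4 fits only Liam (and all 6 values in {1, 2, 4, 5, 6, 7} must be used), so Liam = 4.
The 5 still-open variables draw from only 5 values {1, 2, 5, 6, 7}, so each is used; only Omar can be 1, hence Omar = 1.
Grace and Alice share exactly the 2 values {2, 5}; by pigeonhole those values go to them, so strike 2, 5 from Dave.
No further eliminations apply; Dave can still be any of 6, 7.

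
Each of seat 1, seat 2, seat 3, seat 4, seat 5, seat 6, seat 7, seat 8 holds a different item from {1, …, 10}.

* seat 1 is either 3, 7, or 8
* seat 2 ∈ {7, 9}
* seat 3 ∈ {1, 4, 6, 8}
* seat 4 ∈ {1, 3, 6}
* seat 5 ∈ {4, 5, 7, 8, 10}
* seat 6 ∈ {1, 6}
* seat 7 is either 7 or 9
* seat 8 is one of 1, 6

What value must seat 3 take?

The 2 variables seat 2 and seat 7 are confined to {7, 9}, which locks those values in; drop them from seat 1, seat 5.
seat 6 and seat 8 between them cover only {1, 6} — a naked pair. Remove those values from seat 3, seat 4.
seat 4 must be 3 (only option left). Remove 3 from seat 1.
seat 1 has just one choice, so seat 1 = 8. Strike 8 from seat 3, seat 5.
So seat 3 = 4.

4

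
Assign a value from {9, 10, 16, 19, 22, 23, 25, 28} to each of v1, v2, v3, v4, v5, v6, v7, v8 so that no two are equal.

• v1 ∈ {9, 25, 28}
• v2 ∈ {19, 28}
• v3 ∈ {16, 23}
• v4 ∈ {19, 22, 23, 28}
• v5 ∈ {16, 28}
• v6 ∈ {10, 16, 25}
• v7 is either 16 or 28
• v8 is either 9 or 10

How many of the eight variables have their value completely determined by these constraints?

Among the 8 variables, 22 fits only v4 (and all 8 values in {9, 10, 16, 19, 22, 23, 25, 28} must be used), so v4 = 22.
Among the 7 still-open variables, 19 fits only v2 (and all 7 values in {9, 10, 16, 19, 23, 25, 28} must be used), so v2 = 19.
Among the 6 still-open variables, 23 fits only v3 (and all 6 values in {9, 10, 16, 23, 25, 28} must be used), so v3 = 23.
v5 and v7 between them cover only {16, 28} — a naked pair. Remove those values from v1, v6.
Determined: v2=19, v3=23, v4=22. The other variables each still have more than one consistent value. That makes 3.

3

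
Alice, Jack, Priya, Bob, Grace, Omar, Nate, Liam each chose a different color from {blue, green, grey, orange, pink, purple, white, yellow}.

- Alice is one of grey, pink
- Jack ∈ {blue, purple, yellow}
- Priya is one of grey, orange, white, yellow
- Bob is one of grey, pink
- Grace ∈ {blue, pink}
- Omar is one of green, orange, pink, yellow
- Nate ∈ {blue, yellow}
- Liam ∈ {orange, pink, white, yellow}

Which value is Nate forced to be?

yellow

Among the 8 variables, green fits only Omar (and all 8 values in {blue, green, grey, orange, pink, purple, white, yellow} must be used), so Omar = green.
Among the 7 still-open variables, purple fits only Jack (and all 7 values in {blue, grey, orange, pink, purple, white, yellow} must be used), so Jack = purple.
Alice and Bob between them cover only {grey, pink} — a naked pair. Remove those values from Priya, Grace, Liam.
Grace must be blue (only option left). So Nate can't be blue.
So Nate = yellow.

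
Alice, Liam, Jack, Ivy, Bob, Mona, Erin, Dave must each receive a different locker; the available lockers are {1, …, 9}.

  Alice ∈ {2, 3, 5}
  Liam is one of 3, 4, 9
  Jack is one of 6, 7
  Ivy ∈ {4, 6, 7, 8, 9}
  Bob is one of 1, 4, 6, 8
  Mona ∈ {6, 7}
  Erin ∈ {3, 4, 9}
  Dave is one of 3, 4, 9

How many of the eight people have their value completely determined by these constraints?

Jack and Mona share exactly the 2 values {6, 7}; by pigeonhole those values go to them, so strike 6, 7 from Ivy, Bob.
Liam, Erin, Dave between them cover only {3, 4, 9} — a naked triple. Remove those values from Alice, Ivy, Bob.
Ivy has just one choice, so Ivy = 8. Remove 8 from Bob.
Bob's domain is down to {1}, so Bob = 1.
Determined: Ivy=8, Bob=1. The other people each still have more than one consistent value. That makes 2.

2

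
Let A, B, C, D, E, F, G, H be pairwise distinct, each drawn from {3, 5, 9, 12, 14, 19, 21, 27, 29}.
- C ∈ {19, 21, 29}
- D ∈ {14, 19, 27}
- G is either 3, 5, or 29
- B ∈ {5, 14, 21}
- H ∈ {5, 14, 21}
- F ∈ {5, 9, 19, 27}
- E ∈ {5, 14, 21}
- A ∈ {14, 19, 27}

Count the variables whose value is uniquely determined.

The 8 variables together cover exactly {3, 5, 9, 14, 19, 21, 27, 29} — 8 values for 8 variables — and 3 appears only in G's list, so G = 3.
The 7 still-open variables draw from only 7 values {5, 9, 14, 19, 21, 27, 29}, so each is used; only F can be 9, hence F = 9.
The 6 still-open variables together cover exactly {5, 14, 19, 21, 27, 29} — 6 values for 6 variables — and 29 appears only in C's list, so C = 29.
B, E, H between them cover only {5, 14, 21} — a naked triple. Remove those values from A, D.
Determined: C=29, F=9, G=3. The other variables each still have more than one consistent value. That makes 3.

3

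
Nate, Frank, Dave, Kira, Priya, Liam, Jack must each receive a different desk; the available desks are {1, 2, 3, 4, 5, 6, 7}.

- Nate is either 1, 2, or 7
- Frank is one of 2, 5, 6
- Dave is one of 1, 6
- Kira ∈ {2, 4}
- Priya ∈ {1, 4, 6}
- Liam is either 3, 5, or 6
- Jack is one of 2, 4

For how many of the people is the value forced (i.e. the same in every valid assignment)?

3

Among the 7 variables, 3 fits only Liam (and all 7 values in {1, 2, 3, 4, 5, 6, 7} must be used), so Liam = 3.
The 6 still-open variables draw from only 6 values {1, 2, 4, 5, 6, 7}, so each is used; only Frank can be 5, hence Frank = 5.
Among the 5 still-open variables, 7 fits only Nate (and all 5 values in {1, 2, 4, 6, 7} must be used), so Nate = 7.
The 2 variables Kira and Jack are confined to {2, 4}, which locks those values in; drop them from Priya.
Determined: Nate=7, Frank=5, Liam=3. The other people each still have more than one consistent value. That makes 3.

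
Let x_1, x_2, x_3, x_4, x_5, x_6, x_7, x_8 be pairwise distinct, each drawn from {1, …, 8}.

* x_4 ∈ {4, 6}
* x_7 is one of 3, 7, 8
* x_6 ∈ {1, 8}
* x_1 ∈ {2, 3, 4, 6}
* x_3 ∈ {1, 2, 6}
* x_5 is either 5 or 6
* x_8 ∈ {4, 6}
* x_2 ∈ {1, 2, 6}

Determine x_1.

3

The 8 variables draw from only 8 values {1, 2, 3, 4, 5, 6, 7, 8}, so each is used; only x_5 can be 5, hence x_5 = 5.
Among the 7 still-open variables, 7 fits only x_7 (and all 7 values in {1, 2, 3, 4, 6, 7, 8} must be used), so x_7 = 7.
Among the 6 still-open variables, 3 fits only x_1 (and all 6 values in {1, 2, 3, 4, 6, 8} must be used), so x_1 = 3.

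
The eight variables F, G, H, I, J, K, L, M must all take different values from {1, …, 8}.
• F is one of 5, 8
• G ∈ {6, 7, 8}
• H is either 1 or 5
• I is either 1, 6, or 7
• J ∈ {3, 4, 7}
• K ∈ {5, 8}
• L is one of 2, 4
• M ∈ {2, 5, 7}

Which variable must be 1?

The 8 variables draw from only 8 values {1, 2, 3, 4, 5, 6, 7, 8}, so each is used; only J can be 3, hence J = 3.
The 7 still-open variables together cover exactly {1, 2, 4, 5, 6, 7, 8} — 7 values for 7 variables — and 4 appears only in L's list, so L = 4.
The 6 still-open variables draw from only 6 values {1, 2, 5, 6, 7, 8}, so each is used; only M can be 2, hence M = 2.
F and K between them cover only {5, 8} — a naked pair. Remove those values from G, H.
So 1 goes to H.

H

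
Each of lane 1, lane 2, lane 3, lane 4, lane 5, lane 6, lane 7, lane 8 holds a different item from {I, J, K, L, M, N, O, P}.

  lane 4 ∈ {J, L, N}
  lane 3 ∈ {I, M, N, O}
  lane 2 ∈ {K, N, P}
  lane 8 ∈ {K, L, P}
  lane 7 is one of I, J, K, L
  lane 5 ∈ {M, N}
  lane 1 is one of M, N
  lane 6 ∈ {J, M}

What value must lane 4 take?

L

The 8 variables together cover exactly {I, J, K, L, M, N, O, P} — 8 values for 8 variables — and O appears only in lane 3's list, so lane 3 = O.
The 7 still-open variables draw from only 7 values {I, J, K, L, M, N, P}, so each is used; only lane 7 can be I, hence lane 7 = I.
The 2 variables lane 1 and lane 5 are confined to {M, N}, which locks those values in; drop them from lane 2, lane 4, lane 6.
lane 6 must be J (only option left). Eliminate J elsewhere: lane 4.
So lane 4 = L.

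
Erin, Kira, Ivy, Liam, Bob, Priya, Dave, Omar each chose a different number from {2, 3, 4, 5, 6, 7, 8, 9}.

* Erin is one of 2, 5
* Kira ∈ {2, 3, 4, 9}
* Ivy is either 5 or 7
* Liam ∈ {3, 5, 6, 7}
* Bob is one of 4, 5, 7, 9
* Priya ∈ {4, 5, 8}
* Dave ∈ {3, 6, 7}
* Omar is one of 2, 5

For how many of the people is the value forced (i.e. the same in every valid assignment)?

Among the 8 variables, 8 fits only Priya (and all 8 values in {2, 3, 4, 5, 6, 7, 8, 9} must be used), so Priya = 8.
Erin and Omar between them cover only {2, 5} — a naked pair. Remove those values from Kira, Ivy, Liam, Bob.
Ivy has just one choice, so Ivy = 7. Strike 7 from Liam, Bob, Dave.
Liam and Dave share exactly the 2 values {3, 6}; by pigeonhole those values go to them, so strike 3, 6 from Kira.
Determined: Ivy=7, Priya=8. The other people each still have more than one consistent value. That makes 2.

2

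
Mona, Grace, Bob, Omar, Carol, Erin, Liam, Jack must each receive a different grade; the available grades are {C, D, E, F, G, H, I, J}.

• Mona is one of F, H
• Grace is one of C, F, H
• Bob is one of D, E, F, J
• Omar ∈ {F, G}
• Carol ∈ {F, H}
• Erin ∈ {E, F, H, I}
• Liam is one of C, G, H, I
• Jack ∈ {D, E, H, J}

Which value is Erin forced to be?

Mona and Carol share exactly the 2 values {F, H}; by pigeonhole those values go to them, so strike F, H from Grace, Bob, Omar, Erin, Liam, Jack.
That leaves Grace = C. Strike C from Liam.
Omar must be G (only option left). Strike G from Liam.
That leaves Liam = I. So Erin can't be I.
So Erin = E.

E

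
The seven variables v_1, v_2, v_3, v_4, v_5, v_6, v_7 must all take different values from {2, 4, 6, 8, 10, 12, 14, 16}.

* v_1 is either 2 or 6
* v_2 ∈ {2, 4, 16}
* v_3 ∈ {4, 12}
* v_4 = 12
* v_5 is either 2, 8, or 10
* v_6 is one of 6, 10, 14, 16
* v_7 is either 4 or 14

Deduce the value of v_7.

v_4 must be 12 (only option left). Strike 12 from v_3.
v_3 must be 4 (only option left). Eliminate 4 elsewhere: v_2, v_7.
So v_7 = 14.

14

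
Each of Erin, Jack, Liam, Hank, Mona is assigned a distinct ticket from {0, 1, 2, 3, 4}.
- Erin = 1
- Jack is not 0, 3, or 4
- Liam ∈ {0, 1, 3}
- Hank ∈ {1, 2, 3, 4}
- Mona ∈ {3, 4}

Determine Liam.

0

Erin's domain is down to {1}, so Erin = 1. So Jack, Liam, Hank can't be 1.
Jack's domain is down to {2}, so Jack = 2. Remove 2 from Hank.
The 3 still-open variables together cover exactly {0, 3, 4} — 3 values for 3 variables — and 0 appears only in Liam's list, so Liam = 0.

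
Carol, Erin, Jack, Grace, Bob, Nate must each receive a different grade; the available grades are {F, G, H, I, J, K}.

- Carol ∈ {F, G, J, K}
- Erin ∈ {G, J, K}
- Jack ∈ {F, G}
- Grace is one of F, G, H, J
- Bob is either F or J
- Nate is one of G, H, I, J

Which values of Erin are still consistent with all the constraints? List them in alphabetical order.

The 6 variables draw from only 6 values {F, G, H, I, J, K}, so each is used; only Nate can be I, hence Nate = I.
The 5 still-open variables together cover exactly {F, G, H, J, K} — 5 values for 5 variables — and H appears only in Grace's list, so Grace = H.
No further eliminations apply; Erin can still be any of G, J, K.

G, J, K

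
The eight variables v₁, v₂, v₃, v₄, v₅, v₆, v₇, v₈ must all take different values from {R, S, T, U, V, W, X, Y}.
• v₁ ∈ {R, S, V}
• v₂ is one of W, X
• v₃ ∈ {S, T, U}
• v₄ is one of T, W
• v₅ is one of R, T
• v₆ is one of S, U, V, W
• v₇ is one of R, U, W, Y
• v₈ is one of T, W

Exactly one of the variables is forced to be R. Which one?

The 8 variables together cover exactly {R, S, T, U, V, W, X, Y} — 8 values for 8 variables — and X appears only in v₂'s list, so v₂ = X.
The 7 still-open variables together cover exactly {R, S, T, U, V, W, Y} — 7 values for 7 variables — and Y appears only in v₇'s list, so v₇ = Y.
v₄ and v₈ share exactly the 2 values {T, W}; by pigeonhole those values go to them, so strike T, W from v₃, v₅, v₆.
So R goes to v₅.

v₅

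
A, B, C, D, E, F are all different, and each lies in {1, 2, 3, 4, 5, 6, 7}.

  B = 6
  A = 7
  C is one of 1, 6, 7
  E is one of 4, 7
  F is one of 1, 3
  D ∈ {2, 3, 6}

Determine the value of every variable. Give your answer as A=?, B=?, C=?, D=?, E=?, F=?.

A=7, B=6, C=1, D=2, E=4, F=3

A has just one choice, so A = 7. Remove 7 from C, E.
That leaves B = 6. So C, D can't be 6.
C must be 1 (only option left). So F can't be 1.
E must be 4 (only option left).
F must be 3 (only option left). So D can't be 3.
D must be 2 (only option left).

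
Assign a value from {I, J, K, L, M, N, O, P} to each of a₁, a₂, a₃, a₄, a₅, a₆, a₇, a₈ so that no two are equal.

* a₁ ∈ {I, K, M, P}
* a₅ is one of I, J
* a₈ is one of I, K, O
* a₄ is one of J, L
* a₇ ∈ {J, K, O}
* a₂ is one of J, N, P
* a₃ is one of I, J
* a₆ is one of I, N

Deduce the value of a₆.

N

The 8 variables together cover exactly {I, J, K, L, M, N, O, P} — 8 values for 8 variables — and L appears only in a₄'s list, so a₄ = L.
The 7 still-open variables together cover exactly {I, J, K, M, N, O, P} — 7 values for 7 variables — and M appears only in a₁'s list, so a₁ = M.
The 6 still-open variables draw from only 6 values {I, J, K, N, O, P}, so each is used; only a₂ can be P, hence a₂ = P.
The 5 still-open variables draw from only 5 values {I, J, K, N, O}, so each is used; only a₆ can be N, hence a₆ = N.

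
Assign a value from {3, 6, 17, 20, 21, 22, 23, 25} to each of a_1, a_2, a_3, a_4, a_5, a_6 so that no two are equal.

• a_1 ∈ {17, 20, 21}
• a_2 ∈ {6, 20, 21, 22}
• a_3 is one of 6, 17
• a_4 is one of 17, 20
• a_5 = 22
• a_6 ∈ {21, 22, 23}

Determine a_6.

a_5 has just one choice, so a_5 = 22. Strike 22 from a_2, a_6.
The 5 still-open variables draw from only 5 values {6, 17, 20, 21, 23}, so each is used; only a_6 can be 23, hence a_6 = 23.

23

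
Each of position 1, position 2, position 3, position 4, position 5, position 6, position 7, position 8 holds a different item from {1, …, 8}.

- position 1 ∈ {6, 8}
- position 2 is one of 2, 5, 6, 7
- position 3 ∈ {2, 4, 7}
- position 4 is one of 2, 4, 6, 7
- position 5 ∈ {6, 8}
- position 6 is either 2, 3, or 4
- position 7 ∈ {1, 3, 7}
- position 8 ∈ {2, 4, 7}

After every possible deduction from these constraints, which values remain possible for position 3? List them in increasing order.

The 8 variables draw from only 8 values {1, 2, 3, 4, 5, 6, 7, 8}, so each is used; only position 7 can be 1, hence position 7 = 1.
Among the 7 still-open variables, 3 fits only position 6 (and all 7 values in {2, 3, 4, 5, 6, 7, 8} must be used), so position 6 = 3.
The 6 still-open variables together cover exactly {2, 4, 5, 6, 7, 8} — 6 values for 6 variables — and 5 appears only in position 2's list, so position 2 = 5.
position 1 and position 5 between them cover only {6, 8} — a naked pair. Remove those values from position 4.
No further eliminations apply; position 3 can still be any of 2, 4, 7.

2, 4, 7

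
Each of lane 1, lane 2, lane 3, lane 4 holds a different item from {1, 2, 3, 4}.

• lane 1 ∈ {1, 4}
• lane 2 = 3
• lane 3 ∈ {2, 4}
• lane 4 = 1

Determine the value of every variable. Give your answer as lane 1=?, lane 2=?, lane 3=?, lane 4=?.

lane 1=4, lane 2=3, lane 3=2, lane 4=1

lane 2 must be 3 (only option left).
lane 4 has just one choice, so lane 4 = 1. Eliminate 1 elsewhere: lane 1.
lane 1 must be 4 (only option left). Strike 4 from lane 3.
That leaves lane 3 = 2.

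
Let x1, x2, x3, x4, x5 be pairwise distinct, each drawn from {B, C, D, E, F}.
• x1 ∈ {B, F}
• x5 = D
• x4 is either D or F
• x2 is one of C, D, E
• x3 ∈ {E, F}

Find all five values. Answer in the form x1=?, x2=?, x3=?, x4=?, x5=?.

x5's domain is down to {D}, so x5 = D. Eliminate D elsewhere: x2, x4.
x4 must be F (only option left). Remove F from x1, x3.
x1 must be B (only option left).
x3 has just one choice, so x3 = E. Eliminate E elsewhere: x2.
That leaves x2 = C.

x1=B, x2=C, x3=E, x4=F, x5=D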